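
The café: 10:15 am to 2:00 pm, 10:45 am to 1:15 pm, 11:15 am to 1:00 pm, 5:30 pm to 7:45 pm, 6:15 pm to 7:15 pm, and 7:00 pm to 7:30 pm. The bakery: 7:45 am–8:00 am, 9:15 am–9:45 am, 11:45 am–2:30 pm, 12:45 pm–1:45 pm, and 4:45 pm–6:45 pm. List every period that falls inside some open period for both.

11:45 am-2:00 pm, 5:30 pm-6:45 pm

Merge the first list: 10:15 am-2:00 pm, 5:30 pm-7:45 pm.
Merge the second list: 7:45 am-8:00 am, 9:15 am-9:45 am, 11:45 am-2:30 pm, 4:45 pm-6:45 pm.
10:15 am-2:00 pm meets the second set on 11:45 am-2:00 pm.
5:30 pm-7:45 pm meets the second set on 5:30 pm-6:45 pm.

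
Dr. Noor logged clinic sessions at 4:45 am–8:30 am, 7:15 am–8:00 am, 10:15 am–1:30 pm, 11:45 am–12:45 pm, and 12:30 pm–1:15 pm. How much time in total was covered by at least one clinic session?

Merged: 4:45 am–8:30 am, 10:15 am–1:30 pm.
Lengths: 3 h 45 min + 3 h 15 min = 7 h.

7 h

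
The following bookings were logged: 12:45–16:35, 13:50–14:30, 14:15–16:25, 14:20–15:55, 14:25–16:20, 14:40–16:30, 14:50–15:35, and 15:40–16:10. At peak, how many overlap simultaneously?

Walk the sorted start/end points keeping a running depth.
The depth first hits 6 at 14:50.

6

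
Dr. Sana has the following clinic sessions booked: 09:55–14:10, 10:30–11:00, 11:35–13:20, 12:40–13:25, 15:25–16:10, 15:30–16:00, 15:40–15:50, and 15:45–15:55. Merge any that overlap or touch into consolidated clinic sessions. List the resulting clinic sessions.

10:30-11:00 overlaps/touches 09:55-14:10 → extend to 09:55-14:10.
11:35-13:20 overlaps/touches 09:55-14:10 → extend to 09:55-14:10.
12:40-13:25 overlaps/touches 09:55-14:10 → extend to 09:55-14:10.
15:25-16:10 is disjoint → start new block.
15:30-16:00 overlaps/touches 15:25-16:10 → extend to 15:25-16:10.
15:40-15:50 overlaps/touches 15:25-16:10 → extend to 15:25-16:10.
15:45-15:55 overlaps/touches 15:25-16:10 → extend to 15:25-16:10.

09:55-14:10, 15:25-16:10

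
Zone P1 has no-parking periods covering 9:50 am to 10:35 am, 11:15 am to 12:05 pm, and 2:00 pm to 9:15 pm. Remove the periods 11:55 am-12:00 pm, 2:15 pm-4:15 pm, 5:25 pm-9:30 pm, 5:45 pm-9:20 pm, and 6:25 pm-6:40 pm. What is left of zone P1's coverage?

9:50 am-10:35 am, 11:15 am-11:55 am, 12:00 pm-12:05 pm, 2:00 pm-2:15 pm, 4:15 pm-5:25 pm

Merge the second list: 11:55 am-12:00 pm, 2:15 pm-4:15 pm, 5:25 pm-9:30 pm.
9:50 am-10:35 am: nothing removed.
11:15 am-12:05 pm \ B = 11:15 am-11:55 am, 12:00 pm-12:05 pm.
2:00 pm-9:15 pm \ B = 2:00 pm-2:15 pm, 4:15 pm-5:25 pm.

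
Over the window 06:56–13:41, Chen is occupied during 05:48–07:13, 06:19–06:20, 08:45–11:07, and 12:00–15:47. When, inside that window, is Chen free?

The merged coverage is 05:48-07:13, 08:45-11:07, 12:00-15:47.
Gaps within 06:56-13:41: 07:13-08:45, 11:07-12:00.

07:13-08:45, 11:07-12:00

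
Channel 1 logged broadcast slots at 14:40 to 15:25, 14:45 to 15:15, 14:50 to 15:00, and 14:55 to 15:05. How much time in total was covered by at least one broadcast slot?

Merged: 14:40–15:25.
Length: 45 min.

45 min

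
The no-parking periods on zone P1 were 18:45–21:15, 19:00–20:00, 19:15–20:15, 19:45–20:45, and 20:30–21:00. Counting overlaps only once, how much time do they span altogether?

Merged: 18:45-21:15.
Length: 2 h 30 min.

2 h 30 min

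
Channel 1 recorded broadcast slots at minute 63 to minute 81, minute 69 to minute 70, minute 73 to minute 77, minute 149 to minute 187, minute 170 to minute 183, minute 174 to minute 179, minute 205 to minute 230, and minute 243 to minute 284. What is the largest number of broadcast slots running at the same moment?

3

At minute 174, 3 of the intervals are simultaneously active.
No point has more.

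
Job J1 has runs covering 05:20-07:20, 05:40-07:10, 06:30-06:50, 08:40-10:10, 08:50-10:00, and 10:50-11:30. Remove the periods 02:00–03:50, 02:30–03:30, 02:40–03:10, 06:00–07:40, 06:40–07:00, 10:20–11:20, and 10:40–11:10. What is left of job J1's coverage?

A, merged: 05:20-07:20, 08:40-10:10, 10:50-11:30.
B, merged: 02:00-03:50, 06:00-07:40, 10:20-11:20.
05:20-07:20 \ B = 05:20-06:00.
08:40-10:10: nothing removed.
10:50-11:30 \ B = 11:20-11:30.

05:20-06:00, 08:40-10:10, 11:20-11:30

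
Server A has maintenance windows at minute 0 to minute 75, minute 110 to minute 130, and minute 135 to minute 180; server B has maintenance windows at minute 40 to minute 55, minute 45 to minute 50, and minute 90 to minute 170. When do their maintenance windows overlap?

minute 40 to minute 55, minute 110 to minute 130, minute 135 to minute 170

Merge the second list: minute 40 to minute 55, minute 90 to minute 170.
minute 0 to minute 75 ∩ B → minute 40 to minute 55.
minute 110 to minute 130 ∩ B → minute 110 to minute 130.
minute 135 to minute 180 ∩ B → minute 135 to minute 170.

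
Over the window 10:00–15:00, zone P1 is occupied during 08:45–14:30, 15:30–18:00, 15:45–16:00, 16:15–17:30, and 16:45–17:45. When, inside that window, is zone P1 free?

14:30-15:00

The merged coverage is 08:45-14:30, 15:30-18:00.
Uncovered inside 10:00-15:00: 14:30-15:00.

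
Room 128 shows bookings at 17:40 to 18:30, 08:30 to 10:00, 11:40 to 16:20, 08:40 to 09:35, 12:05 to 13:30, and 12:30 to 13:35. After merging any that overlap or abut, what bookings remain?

Sort by start: 08:30–10:00, 08:40–09:35, 11:40–16:20, 12:05–13:30, 12:30–13:35, 17:40–18:30.
08:40–09:35 overlaps/touches 08:30–10:00 → extend to 08:30–10:00.
11:40–16:20 is disjoint → start new block.
12:05–13:30 overlaps/touches 11:40–16:20 → extend to 11:40–16:20.
12:30–13:35 overlaps/touches 11:40–16:20 → extend to 11:40–16:20.
17:40–18:30 is disjoint → start new block.

08:30–10:00, 11:40–16:20, 17:40–18:30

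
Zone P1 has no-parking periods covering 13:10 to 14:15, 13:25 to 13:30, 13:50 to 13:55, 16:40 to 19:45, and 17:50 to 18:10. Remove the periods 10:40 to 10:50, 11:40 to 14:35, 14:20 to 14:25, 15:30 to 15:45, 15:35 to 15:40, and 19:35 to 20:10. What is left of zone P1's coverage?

A, merged: 13:10-14:15, 16:40-19:45.
B, merged: 10:40-10:50, 11:40-14:35, 15:30-15:45, 19:35-20:10.
13:10-14:15: fully covered by B → removed.
16:40-19:45 minus B → 16:40-19:35.

16:40-19:35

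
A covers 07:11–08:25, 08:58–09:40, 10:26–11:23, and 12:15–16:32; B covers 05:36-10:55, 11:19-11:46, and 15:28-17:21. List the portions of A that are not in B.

10:55–11:19, 12:15–15:28

07:11–08:25: fully covered by B → removed.
08:58–09:40: fully covered by B → removed.
10:26–11:23 minus B → 10:55–11:19.
12:15–16:32 minus B → 12:15–15:28.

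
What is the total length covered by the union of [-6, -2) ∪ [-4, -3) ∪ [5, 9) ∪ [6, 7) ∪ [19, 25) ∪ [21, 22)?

14

Merged: [-6, -2), [5, 9), [19, 25).
Lengths: 4 + 4 + 6 = 14.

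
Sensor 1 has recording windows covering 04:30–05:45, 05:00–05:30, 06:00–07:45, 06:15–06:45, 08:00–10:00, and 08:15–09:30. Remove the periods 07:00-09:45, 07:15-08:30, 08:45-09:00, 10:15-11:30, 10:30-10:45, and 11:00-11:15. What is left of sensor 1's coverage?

04:30–05:45, 06:00–07:00, 09:45–10:00

A, merged: 04:30–05:45, 06:00–07:45, 08:00–10:00.
B, merged: 07:00–09:45, 10:15–11:30.
04:30–05:45: no B overlap → unchanged.
06:00–07:45 minus B → 06:00–07:00.
08:00–10:00 minus B → 09:45–10:00.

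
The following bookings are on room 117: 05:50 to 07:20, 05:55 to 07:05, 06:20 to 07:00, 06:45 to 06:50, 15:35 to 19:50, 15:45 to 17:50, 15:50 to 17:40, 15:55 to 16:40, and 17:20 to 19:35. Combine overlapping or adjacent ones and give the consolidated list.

05:55–07:05 overlaps/touches 05:50–07:20 → extend to 05:50–07:20.
06:20–07:00 overlaps/touches 05:50–07:20 → extend to 05:50–07:20.
06:45–06:50 overlaps/touches 05:50–07:20 → extend to 05:50–07:20.
15:35–19:50 is disjoint → start new block.
15:45–17:50 overlaps/touches 15:35–19:50 → extend to 15:35–19:50.
15:50–17:40 overlaps/touches 15:35–19:50 → extend to 15:35–19:50.
15:55–16:40 overlaps/touches 15:35–19:50 → extend to 15:35–19:50.
17:20–19:35 overlaps/touches 15:35–19:50 → extend to 15:35–19:50.

05:50–07:20, 15:35–19:50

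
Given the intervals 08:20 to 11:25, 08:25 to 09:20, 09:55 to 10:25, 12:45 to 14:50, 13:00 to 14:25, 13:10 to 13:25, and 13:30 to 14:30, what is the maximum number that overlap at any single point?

At 13:10, 3 of the intervals are simultaneously active.
No point has more.

3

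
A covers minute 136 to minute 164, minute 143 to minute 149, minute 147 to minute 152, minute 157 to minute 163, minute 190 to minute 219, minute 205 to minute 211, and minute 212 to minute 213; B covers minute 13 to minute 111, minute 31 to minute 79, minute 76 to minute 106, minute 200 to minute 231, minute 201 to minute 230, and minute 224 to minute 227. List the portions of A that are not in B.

Merge the first list: minute 136 to minute 164, minute 190 to minute 219.
Merge the second list: minute 13 to minute 111, minute 200 to minute 231.
minute 136 to minute 164 is untouched.
minute 190 to minute 219 with B removed leaves minute 190 to minute 200.

minute 136 to minute 164, minute 190 to minute 200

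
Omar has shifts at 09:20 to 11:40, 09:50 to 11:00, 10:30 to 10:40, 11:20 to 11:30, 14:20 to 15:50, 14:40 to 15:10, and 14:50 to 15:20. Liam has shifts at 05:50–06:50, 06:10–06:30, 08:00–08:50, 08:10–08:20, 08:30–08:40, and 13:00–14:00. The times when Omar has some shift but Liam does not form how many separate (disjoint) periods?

Merge the first list: 09:20-11:40, 14:20-15:50.
Merge the second list: 05:50-06:50, 08:00-08:50, 13:00-14:00.
A \ B = 09:20-11:40, 14:20-15:50.
That is 2 disjoint pieces.

2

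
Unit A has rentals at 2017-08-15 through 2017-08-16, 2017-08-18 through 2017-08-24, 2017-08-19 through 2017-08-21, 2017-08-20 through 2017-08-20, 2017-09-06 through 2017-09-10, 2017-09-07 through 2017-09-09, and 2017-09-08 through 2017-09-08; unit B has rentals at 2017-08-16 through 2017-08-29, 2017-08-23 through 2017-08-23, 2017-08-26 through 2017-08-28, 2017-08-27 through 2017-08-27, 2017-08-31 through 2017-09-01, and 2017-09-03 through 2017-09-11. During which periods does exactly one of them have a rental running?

2017-08-15 through 2017-08-15, 2017-08-17 through 2017-08-17, 2017-08-25 through 2017-08-29, 2017-08-31 through 2017-09-01, 2017-09-03 through 2017-09-05, 2017-09-11 through 2017-09-11

A, merged: 2017-08-15 through 2017-08-16, 2017-08-18 through 2017-08-24, 2017-09-06 through 2017-09-10.
B, merged: 2017-08-16 through 2017-08-29, 2017-08-31 through 2017-09-01, 2017-09-03 through 2017-09-11.
A \ B = 2017-08-15 through 2017-08-15.
B \ A = 2017-08-17 through 2017-08-17, 2017-08-25 through 2017-08-29, 2017-08-31 through 2017-09-01, 2017-09-03 through 2017-09-05, 2017-09-11 through 2017-09-11.
Union of the two gives the symmetric difference.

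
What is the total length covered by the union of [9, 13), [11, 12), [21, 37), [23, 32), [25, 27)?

20

Merged: [9, 13), [21, 37).
Lengths: 4 + 16 = 20.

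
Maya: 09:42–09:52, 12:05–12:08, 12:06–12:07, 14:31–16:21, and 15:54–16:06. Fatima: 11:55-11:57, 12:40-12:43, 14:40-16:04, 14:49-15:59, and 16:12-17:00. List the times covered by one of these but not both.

09:42-09:52, 11:55-11:57, 12:05-12:08, 12:40-12:43, 14:31-14:40, 16:04-16:12, 16:21-17:00

A, merged: 09:42-09:52, 12:05-12:08, 14:31-16:21.
B, merged: 11:55-11:57, 12:40-12:43, 14:40-16:04, 16:12-17:00.
A \ B = 09:42-09:52, 12:05-12:08, 14:31-14:40, 16:04-16:12.
B \ A = 11:55-11:57, 12:40-12:43, 16:21-17:00.
Union of the two gives the symmetric difference.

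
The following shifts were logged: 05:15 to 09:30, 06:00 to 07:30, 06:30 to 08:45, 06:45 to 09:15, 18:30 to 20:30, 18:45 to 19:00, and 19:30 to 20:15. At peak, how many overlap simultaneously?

4

Sweep endpoints in order; track running count of active intervals.
Peak of 4 reached at 06:45.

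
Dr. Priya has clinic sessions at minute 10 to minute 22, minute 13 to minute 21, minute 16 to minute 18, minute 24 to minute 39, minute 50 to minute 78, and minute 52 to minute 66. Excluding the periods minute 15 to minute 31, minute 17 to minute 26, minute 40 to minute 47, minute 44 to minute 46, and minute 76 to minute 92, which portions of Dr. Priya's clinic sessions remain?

Merge the first list: minute 10 to minute 22, minute 24 to minute 39, minute 50 to minute 78.
Merge the second list: minute 15 to minute 31, minute 40 to minute 47, minute 76 to minute 92.
minute 10 to minute 22 minus B → minute 10 to minute 15.
minute 24 to minute 39 minus B → minute 31 to minute 39.
minute 50 to minute 78 minus B → minute 50 to minute 76.

minute 10 to minute 15, minute 31 to minute 39, minute 50 to minute 76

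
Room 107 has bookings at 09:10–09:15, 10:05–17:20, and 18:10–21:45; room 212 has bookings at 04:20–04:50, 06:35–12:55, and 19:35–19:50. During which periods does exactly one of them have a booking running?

04:20–04:50, 06:35–09:10, 09:15–10:05, 12:55–17:20, 18:10–19:35, 19:50–21:45

A \ B = 12:55–17:20, 18:10–19:35, 19:50–21:45.
B \ A = 04:20–04:50, 06:35–09:10, 09:15–10:05.
Union of the two gives the symmetric difference.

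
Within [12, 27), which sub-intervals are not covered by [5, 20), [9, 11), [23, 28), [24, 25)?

Covered (merged): [5, 20), [23, 28).
Gaps within [12, 27): [20, 23).

[20, 23)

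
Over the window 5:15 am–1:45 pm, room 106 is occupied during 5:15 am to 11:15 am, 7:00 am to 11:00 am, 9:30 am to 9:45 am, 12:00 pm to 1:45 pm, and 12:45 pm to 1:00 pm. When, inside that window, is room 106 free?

11:15 am-12:00 pm

Covered (merged): 5:15 am-11:15 am, 12:00 pm-1:45 pm.
Uncovered inside 5:15 am-1:45 pm: 11:15 am-12:00 pm.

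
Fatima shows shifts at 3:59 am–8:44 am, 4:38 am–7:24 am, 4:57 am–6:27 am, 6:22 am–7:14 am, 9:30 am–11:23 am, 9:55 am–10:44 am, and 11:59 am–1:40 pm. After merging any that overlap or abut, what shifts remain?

3:59 am–8:44 am, 9:30 am–11:23 am, 11:59 am–1:40 pm

4:38 am–7:24 am overlaps/touches 3:59 am–8:44 am → extend to 3:59 am–8:44 am.
4:57 am–6:27 am overlaps/touches 3:59 am–8:44 am → extend to 3:59 am–8:44 am.
6:22 am–7:14 am overlaps/touches 3:59 am–8:44 am → extend to 3:59 am–8:44 am.
9:30 am–11:23 am is disjoint → start new block.
9:55 am–10:44 am overlaps/touches 9:30 am–11:23 am → extend to 9:30 am–11:23 am.
11:59 am–1:40 pm is disjoint → start new block.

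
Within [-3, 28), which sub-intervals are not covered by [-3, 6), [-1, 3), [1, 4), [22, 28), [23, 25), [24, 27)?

[6, 22)

Covered (merged): [-3, 6), [22, 28).
Gaps within [-3, 28): [6, 22).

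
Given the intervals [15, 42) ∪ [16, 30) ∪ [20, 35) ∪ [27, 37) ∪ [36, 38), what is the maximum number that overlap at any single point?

Sweep endpoints in order; track running count of active intervals.
Peak of 4 reached at 27.

4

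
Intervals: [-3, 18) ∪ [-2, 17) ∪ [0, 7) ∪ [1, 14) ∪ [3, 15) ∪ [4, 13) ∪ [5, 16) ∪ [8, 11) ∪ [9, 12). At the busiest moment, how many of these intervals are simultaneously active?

Walk the sorted start/end points keeping a running depth.
The depth first hits 8 at 9.

8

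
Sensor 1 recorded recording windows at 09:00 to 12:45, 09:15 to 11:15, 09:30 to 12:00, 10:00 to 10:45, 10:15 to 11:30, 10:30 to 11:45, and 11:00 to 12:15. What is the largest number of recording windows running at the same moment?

Walk the sorted start/end points keeping a running depth.
The depth first hits 6 at 10:30.

6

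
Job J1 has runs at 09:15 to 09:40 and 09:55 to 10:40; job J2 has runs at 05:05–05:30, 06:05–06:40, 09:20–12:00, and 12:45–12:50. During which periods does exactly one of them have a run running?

Only in the first: 09:15–09:20.
Only in the second: 05:05–05:30, 06:05–06:40, 09:40–09:55, 10:40–12:00, 12:45–12:50.
Together these are the periods covered by exactly one.

05:05–05:30, 06:05–06:40, 09:15–09:20, 09:40–09:55, 10:40–12:00, 12:45–12:50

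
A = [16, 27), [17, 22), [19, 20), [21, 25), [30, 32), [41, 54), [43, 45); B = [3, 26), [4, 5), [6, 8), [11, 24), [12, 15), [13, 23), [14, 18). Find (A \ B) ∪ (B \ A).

A, merged: [16, 27), [30, 32), [41, 54).
B, merged: [3, 26).
Only in the first: [26, 27), [30, 32), [41, 54).
Only in the second: [3, 16).
Together these are the periods covered by exactly one.

[3, 16) ∪ [26, 27) ∪ [30, 32) ∪ [41, 54)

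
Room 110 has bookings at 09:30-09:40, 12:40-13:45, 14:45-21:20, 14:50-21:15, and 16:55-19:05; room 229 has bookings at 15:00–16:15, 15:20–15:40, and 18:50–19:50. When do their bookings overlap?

A, merged: 09:30–09:40, 12:40–13:45, 14:45–21:20.
B, merged: 15:00–16:15, 18:50–19:50.
09:30–09:40 meets no B interval.
12:40–13:45 meets no B interval.
14:45–21:20 ∩ B → 15:00–16:15, 18:50–19:50.

15:00–16:15, 18:50–19:50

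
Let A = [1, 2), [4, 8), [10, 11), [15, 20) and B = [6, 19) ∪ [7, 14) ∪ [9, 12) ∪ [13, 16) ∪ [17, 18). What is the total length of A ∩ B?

Merge the second list: [6, 19).
A ∩ B = [6, 8), [10, 11), [15, 19).
Total: 2 + 1 + 4 = 7.

7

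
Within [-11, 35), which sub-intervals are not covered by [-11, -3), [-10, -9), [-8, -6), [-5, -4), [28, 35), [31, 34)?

After merging, the occupied span is [-11, -3), [28, 35).
Complement within [-11, 35): [-3, 28).

[-3, 28)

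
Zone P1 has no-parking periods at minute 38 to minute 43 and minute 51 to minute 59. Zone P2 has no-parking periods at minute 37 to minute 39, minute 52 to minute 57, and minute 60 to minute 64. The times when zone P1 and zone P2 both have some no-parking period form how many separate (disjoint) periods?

2

A ∩ B = minute 38 to minute 39, minute 52 to minute 57.
That is 2 disjoint pieces.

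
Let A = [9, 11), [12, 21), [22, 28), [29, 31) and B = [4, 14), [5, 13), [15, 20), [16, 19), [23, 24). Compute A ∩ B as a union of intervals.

[9, 11) ∪ [12, 14) ∪ [15, 20) ∪ [23, 24)

Merge the second list: [4, 14), [15, 20), [23, 24).
[9, 11) ∩ B → [9, 11).
[12, 21) ∩ B → [12, 14), [15, 20).
[22, 28) ∩ B → [23, 24).
[29, 31) meets no B interval.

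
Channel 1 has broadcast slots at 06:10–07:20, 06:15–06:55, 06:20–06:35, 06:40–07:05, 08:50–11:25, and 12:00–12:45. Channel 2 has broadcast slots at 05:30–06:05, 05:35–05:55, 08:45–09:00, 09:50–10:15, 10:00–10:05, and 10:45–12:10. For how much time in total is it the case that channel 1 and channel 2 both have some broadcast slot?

A, merged: 06:10–07:20, 08:50–11:25, 12:00–12:45.
B, merged: 05:30–06:05, 08:45–09:00, 09:50–10:15, 10:45–12:10.
A ∩ B = 08:50–09:00, 09:50–10:15, 10:45–11:25, 12:00–12:10.
Total: 10 min + 25 min + 40 min + 10 min = 1 h 25 min.

1 h 25 min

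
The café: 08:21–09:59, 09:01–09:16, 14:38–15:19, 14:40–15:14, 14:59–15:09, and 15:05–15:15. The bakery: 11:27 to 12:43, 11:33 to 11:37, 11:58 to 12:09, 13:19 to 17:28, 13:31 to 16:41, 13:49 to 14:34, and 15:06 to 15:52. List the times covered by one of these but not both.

08:21–09:59, 11:27–12:43, 13:19–14:38, 15:19–17:28

Merge the first list: 08:21–09:59, 14:38–15:19.
Merge the second list: 11:27–12:43, 13:19–17:28.
Only in the first: 08:21–09:59.
Only in the second: 11:27–12:43, 13:19–14:38, 15:19–17:28.
Together these are the periods covered by exactly one.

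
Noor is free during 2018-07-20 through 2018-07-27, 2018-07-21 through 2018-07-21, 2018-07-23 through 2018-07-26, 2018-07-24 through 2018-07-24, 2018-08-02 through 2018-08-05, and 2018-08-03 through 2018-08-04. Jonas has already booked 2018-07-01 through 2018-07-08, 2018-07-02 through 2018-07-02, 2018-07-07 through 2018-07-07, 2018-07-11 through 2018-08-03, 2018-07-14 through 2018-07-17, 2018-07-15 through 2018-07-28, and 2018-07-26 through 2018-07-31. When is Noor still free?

A, merged: 2018-07-20 through 2018-07-27, 2018-08-02 through 2018-08-05.
B, merged: 2018-07-01 through 2018-07-08, 2018-07-11 through 2018-08-03.
2018-07-20 through 2018-07-27 lies entirely inside B → drops out.
2018-08-02 through 2018-08-05 with B removed leaves 2018-08-04 through 2018-08-05.

2018-08-04 through 2018-08-05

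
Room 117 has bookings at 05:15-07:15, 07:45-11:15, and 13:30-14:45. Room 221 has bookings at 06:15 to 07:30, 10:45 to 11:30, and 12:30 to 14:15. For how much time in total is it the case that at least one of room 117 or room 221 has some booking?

8 h 15 min

A ∪ B = 05:15–07:30, 07:45–11:30, 12:30–14:45.
Total: 2 h 15 min + 3 h 45 min + 2 h 15 min = 8 h 15 min.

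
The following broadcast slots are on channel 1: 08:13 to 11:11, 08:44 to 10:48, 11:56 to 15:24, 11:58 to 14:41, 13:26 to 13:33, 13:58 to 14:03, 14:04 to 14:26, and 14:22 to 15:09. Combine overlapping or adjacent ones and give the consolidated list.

08:13–11:11, 11:56–15:24

08:44–10:48 overlaps/touches 08:13–11:11 → extend to 08:13–11:11.
11:56–15:24 is disjoint → start new block.
11:58–14:41 overlaps/touches 11:56–15:24 → extend to 11:56–15:24.
13:26–13:33 overlaps/touches 11:56–15:24 → extend to 11:56–15:24.
13:58–14:03 overlaps/touches 11:56–15:24 → extend to 11:56–15:24.
14:04–14:26 overlaps/touches 11:56–15:24 → extend to 11:56–15:24.
14:22–15:09 overlaps/touches 11:56–15:24 → extend to 11:56–15:24.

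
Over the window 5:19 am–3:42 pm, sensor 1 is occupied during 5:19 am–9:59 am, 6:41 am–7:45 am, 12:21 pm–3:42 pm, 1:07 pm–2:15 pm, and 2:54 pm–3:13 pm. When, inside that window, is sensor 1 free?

Covered (merged): 5:19 am–9:59 am, 12:21 pm–3:42 pm.
Uncovered inside 5:19 am–3:42 pm: 9:59 am–12:21 pm.

9:59 am–12:21 pm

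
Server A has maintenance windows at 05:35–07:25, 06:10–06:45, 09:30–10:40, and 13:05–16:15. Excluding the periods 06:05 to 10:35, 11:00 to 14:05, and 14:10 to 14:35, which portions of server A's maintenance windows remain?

05:35–06:05, 10:35–10:40, 14:05–14:10, 14:35–16:15

Merge the first list: 05:35–07:25, 09:30–10:40, 13:05–16:15.
05:35–07:25 minus B → 05:35–06:05.
09:30–10:40 minus B → 10:35–10:40.
13:05–16:15 minus B → 14:05–14:10, 14:35–16:15.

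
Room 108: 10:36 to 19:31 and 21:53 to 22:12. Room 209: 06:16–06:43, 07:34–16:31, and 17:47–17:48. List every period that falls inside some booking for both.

10:36–19:31 ∩ B → 10:36–16:31, 17:47–17:48.
21:53–22:12 meets no B interval.

10:36–16:31, 17:47–17:48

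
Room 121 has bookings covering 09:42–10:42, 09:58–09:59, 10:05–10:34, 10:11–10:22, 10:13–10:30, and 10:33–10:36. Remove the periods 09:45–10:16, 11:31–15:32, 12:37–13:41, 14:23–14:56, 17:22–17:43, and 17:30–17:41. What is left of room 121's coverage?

09:42-09:45, 10:16-10:42

Merge the first list: 09:42-10:42.
Merge the second list: 09:45-10:16, 11:31-15:32, 17:22-17:43.
09:42-10:42 with B removed leaves 09:42-09:45, 10:16-10:42.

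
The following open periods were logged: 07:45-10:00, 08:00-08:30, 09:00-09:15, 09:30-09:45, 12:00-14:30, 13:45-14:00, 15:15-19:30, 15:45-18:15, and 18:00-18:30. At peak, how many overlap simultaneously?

Walk the sorted start/end points keeping a running depth.
The depth first hits 3 at 18:00.

3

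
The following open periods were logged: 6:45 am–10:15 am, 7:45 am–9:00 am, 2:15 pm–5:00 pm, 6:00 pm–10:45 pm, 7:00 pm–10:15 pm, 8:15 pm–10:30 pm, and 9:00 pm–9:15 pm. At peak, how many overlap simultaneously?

Sweep endpoints in order; track running count of active intervals.
Peak of 4 reached at 9:00 pm.

4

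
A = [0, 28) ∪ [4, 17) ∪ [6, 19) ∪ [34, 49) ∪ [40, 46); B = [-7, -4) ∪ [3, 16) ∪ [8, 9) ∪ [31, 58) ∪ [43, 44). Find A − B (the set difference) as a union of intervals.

[0, 3) ∪ [16, 28)

A, merged: [0, 28), [34, 49).
B, merged: [-7, -4), [3, 16), [31, 58).
[0, 28) with B removed leaves [0, 3), [16, 28).
[34, 49) lies entirely inside B → drops out.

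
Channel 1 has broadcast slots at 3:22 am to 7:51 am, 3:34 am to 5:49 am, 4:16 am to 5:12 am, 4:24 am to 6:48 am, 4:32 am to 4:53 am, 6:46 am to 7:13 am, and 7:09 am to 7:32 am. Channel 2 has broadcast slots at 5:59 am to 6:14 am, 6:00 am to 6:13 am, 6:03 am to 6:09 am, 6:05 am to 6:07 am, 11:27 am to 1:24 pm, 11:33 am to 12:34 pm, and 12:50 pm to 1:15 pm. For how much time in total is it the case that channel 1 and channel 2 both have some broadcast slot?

15 min

A, merged: 3:22 am–7:51 am.
B, merged: 5:59 am–6:14 am, 11:27 am–1:24 pm.
A ∩ B = 5:59 am–6:14 am.
Total: 15 min.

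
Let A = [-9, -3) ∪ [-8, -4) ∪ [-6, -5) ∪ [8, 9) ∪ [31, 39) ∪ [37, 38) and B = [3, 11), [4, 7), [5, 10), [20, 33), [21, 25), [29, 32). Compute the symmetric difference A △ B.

[-9, -3) ∪ [3, 8) ∪ [9, 11) ∪ [20, 31) ∪ [33, 39)

A, merged: [-9, -3), [8, 9), [31, 39).
B, merged: [3, 11), [20, 33).
A \ B = [-9, -3), [33, 39).
B \ A = [3, 8), [9, 11), [20, 31).
Union of the two gives the symmetric difference.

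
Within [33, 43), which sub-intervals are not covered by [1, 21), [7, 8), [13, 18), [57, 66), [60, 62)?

The merged coverage is [1, 21), [57, 66).
Complement within [33, 43): [33, 43).

[33, 43)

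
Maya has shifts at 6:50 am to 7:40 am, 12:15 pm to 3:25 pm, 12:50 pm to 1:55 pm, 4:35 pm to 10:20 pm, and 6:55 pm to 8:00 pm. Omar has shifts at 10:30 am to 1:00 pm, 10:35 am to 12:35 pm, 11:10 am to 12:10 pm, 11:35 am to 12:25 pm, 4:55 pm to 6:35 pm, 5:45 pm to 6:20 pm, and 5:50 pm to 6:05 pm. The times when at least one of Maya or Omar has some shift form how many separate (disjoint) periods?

A, merged: 6:50 am-7:40 am, 12:15 pm-3:25 pm, 4:35 pm-10:20 pm.
B, merged: 10:30 am-1:00 pm, 4:55 pm-6:35 pm.
A ∪ B = 6:50 am-7:40 am, 10:30 am-3:25 pm, 4:35 pm-10:20 pm.
That is 3 disjoint pieces.

3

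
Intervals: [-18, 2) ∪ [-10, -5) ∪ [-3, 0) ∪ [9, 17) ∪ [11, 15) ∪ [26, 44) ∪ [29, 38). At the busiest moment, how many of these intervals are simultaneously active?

2

Sweep endpoints in order; track running count of active intervals.
Peak of 2 reached at -10.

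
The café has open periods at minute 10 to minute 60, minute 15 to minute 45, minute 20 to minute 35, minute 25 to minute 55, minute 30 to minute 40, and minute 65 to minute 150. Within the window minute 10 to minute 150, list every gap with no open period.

The merged coverage is minute 10 to minute 60, minute 65 to minute 150.
Gaps within minute 10 to minute 150: minute 60 to minute 65.

minute 60 to minute 65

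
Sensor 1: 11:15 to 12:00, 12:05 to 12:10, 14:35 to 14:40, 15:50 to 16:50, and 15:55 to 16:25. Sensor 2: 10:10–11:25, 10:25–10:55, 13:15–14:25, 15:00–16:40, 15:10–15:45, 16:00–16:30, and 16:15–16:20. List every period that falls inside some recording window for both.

A, merged: 11:15–12:00, 12:05–12:10, 14:35–14:40, 15:50–16:50.
B, merged: 10:10–11:25, 13:15–14:25, 15:00–16:40.
11:15–12:00 meets the second set on 11:15–11:25.
12:05–12:10: no overlap with the second set.
14:35–14:40: no overlap with the second set.
15:50–16:50 meets the second set on 15:50–16:40.

11:15–11:25, 15:50–16:40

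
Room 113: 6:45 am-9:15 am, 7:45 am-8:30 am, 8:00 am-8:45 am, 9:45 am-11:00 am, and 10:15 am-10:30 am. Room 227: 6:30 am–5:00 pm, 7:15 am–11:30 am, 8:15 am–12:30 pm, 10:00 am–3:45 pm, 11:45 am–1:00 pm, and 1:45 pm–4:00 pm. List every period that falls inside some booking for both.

6:45 am-9:15 am, 9:45 am-11:00 am

A, merged: 6:45 am-9:15 am, 9:45 am-11:00 am.
B, merged: 6:30 am-5:00 pm.
6:45 am-9:15 am meets the second set on 6:45 am-9:15 am.
9:45 am-11:00 am meets the second set on 9:45 am-11:00 am.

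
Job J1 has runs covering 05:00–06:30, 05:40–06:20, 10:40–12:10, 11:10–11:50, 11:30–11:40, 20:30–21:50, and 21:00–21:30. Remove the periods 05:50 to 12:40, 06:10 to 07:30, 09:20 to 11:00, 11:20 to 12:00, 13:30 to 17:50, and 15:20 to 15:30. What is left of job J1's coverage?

Merge the first list: 05:00–06:30, 10:40–12:10, 20:30–21:50.
Merge the second list: 05:50–12:40, 13:30–17:50.
05:00–06:30 with B removed leaves 05:00–05:50.
10:40–12:10 lies entirely inside B → drops out.
20:30–21:50 is untouched.

05:00–05:50, 20:30–21:50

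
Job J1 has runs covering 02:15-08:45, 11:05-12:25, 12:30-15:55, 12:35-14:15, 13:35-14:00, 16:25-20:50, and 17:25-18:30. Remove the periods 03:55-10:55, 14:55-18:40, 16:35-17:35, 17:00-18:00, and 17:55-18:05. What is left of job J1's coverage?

02:15–03:55, 11:05–12:25, 12:30–14:55, 18:40–20:50

First set merges to 02:15–08:45, 11:05–12:25, 12:30–15:55, 16:25–20:50.
Second set merges to 03:55–10:55, 14:55–18:40.
02:15–08:45 with B removed leaves 02:15–03:55.
11:05–12:25 is untouched.
12:30–15:55 with B removed leaves 12:30–14:55.
16:25–20:50 with B removed leaves 18:40–20:50.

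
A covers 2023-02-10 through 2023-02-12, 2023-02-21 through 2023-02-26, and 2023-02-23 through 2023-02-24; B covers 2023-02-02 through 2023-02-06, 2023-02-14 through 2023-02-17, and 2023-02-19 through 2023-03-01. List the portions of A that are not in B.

2023-02-10 through 2023-02-12

First set merges to 2023-02-10 through 2023-02-12, 2023-02-21 through 2023-02-26.
2023-02-10 through 2023-02-12: no B overlap → unchanged.
2023-02-21 through 2023-02-26: fully covered by B → removed.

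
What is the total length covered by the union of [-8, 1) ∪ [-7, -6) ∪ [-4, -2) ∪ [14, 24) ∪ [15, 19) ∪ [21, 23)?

19

Merged: [-8, 1), [14, 24).
Lengths: 9 + 10 = 19.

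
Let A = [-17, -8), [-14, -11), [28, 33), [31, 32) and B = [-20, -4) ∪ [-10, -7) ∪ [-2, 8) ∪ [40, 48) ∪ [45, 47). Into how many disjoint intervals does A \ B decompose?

A, merged: [-17, -8), [28, 33).
B, merged: [-20, -4), [-2, 8), [40, 48).
A \ B = [28, 33).
That is 1 disjoint piece.

1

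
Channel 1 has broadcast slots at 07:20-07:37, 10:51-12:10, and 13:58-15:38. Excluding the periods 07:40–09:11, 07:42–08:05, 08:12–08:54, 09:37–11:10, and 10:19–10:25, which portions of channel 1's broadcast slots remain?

Second set merges to 07:40–09:11, 09:37–11:10.
07:20–07:37: no B overlap → unchanged.
10:51–12:10 minus B → 11:10–12:10.
13:58–15:38: no B overlap → unchanged.

07:20–07:37, 11:10–12:10, 13:58–15:38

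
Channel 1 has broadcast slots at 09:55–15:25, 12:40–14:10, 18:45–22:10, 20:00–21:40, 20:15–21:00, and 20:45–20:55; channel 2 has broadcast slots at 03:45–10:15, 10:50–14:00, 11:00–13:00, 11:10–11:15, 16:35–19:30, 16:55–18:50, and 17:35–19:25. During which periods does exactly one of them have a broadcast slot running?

A, merged: 09:55-15:25, 18:45-22:10.
B, merged: 03:45-10:15, 10:50-14:00, 16:35-19:30.
Only in the first: 10:15-10:50, 14:00-15:25, 19:30-22:10.
Only in the second: 03:45-09:55, 16:35-18:45.
Together these are the periods covered by exactly one.

03:45-09:55, 10:15-10:50, 14:00-15:25, 16:35-18:45, 19:30-22:10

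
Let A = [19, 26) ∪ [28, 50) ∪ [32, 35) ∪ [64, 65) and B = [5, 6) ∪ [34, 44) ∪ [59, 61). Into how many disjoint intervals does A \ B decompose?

4

First set merges to [19, 26), [28, 50), [64, 65).
A \ B = [19, 26), [28, 34), [44, 50), [64, 65).
That is 4 disjoint pieces.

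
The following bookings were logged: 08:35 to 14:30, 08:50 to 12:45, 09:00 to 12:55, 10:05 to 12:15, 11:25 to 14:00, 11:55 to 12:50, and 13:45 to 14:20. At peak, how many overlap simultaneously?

Walk the sorted start/end points keeping a running depth.
The depth first hits 6 at 11:55.

6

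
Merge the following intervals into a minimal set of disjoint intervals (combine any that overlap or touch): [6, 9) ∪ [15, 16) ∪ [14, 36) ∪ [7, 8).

Sort by start: [6, 9), [7, 8), [14, 36), [15, 16).
[7, 8) overlaps/touches [6, 9) → extend to [6, 9).
[14, 36) is disjoint → start new block.
[15, 16) overlaps/touches [14, 36) → extend to [14, 36).

[6, 9) ∪ [14, 36)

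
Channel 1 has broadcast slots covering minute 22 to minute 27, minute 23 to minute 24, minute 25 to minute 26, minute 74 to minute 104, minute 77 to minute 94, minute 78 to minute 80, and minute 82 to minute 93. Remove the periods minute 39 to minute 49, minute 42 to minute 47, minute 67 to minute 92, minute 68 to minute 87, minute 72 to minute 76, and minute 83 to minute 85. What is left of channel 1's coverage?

minute 22 to minute 27, minute 92 to minute 104

First set merges to minute 22 to minute 27, minute 74 to minute 104.
Second set merges to minute 39 to minute 49, minute 67 to minute 92.
minute 22 to minute 27: no B overlap → unchanged.
minute 74 to minute 104 minus B → minute 92 to minute 104.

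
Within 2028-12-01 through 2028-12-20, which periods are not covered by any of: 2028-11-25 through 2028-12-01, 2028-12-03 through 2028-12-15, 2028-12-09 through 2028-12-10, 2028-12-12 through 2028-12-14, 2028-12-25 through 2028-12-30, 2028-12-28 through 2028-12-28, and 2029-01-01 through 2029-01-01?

2028-12-02 through 2028-12-02, 2028-12-16 through 2028-12-20

The merged coverage is 2028-11-25 through 2028-12-01, 2028-12-03 through 2028-12-15, 2028-12-25 through 2028-12-30, 2029-01-01 through 2029-01-01.
Gaps within 2028-12-01 through 2028-12-20: 2028-12-02 through 2028-12-02, 2028-12-16 through 2028-12-20.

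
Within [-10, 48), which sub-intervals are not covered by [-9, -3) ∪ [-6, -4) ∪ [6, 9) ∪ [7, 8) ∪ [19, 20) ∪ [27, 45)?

After merging, the occupied span is [-9, -3), [6, 9), [19, 20), [27, 45).
Uncovered inside [-10, 48): [-10, -9), [-3, 6), [9, 19), [20, 27), [45, 48).

[-10, -9) ∪ [-3, 6) ∪ [9, 19) ∪ [20, 27) ∪ [45, 48)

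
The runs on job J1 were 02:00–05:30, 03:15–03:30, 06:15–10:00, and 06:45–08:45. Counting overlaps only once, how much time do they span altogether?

7 h 15 min

Merged: 02:00-05:30, 06:15-10:00.
Lengths: 3 h 30 min + 3 h 45 min = 7 h 15 min.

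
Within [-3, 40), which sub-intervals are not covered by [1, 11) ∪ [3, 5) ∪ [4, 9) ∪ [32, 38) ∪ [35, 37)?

Covered (merged): [1, 11), [32, 38).
Complement within [-3, 40): [-3, 1), [11, 32), [38, 40).

[-3, 1) ∪ [11, 32) ∪ [38, 40)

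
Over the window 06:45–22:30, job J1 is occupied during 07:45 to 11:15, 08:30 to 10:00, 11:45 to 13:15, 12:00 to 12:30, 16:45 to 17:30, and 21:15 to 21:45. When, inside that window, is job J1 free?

After merging, the occupied span is 07:45–11:15, 11:45–13:15, 16:45–17:30, 21:15–21:45.
Gaps within 06:45–22:30: 06:45–07:45, 11:15–11:45, 13:15–16:45, 17:30–21:15, 21:45–22:30.

06:45–07:45, 11:15–11:45, 13:15–16:45, 17:30–21:15, 21:45–22:30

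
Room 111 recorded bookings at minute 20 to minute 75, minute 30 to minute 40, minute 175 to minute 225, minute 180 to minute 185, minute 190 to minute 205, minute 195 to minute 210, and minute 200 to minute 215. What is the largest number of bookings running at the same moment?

4

At minute 200, 4 of the intervals are simultaneously active.
No point has more.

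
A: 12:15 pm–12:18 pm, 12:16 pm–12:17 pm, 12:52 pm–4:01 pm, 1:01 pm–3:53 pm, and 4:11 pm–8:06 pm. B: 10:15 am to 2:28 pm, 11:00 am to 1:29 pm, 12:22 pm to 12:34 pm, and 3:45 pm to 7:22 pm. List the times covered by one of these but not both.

Merge the first list: 12:15 pm–12:18 pm, 12:52 pm–4:01 pm, 4:11 pm–8:06 pm.
Merge the second list: 10:15 am–2:28 pm, 3:45 pm–7:22 pm.
A but not B: 2:28 pm–3:45 pm, 7:22 pm–8:06 pm.
B but not A: 10:15 am–12:15 pm, 12:18 pm–12:52 pm, 4:01 pm–4:11 pm.
Combining gives A △ B.

10:15 am–12:15 pm, 12:18 pm–12:52 pm, 2:28 pm–3:45 pm, 4:01 pm–4:11 pm, 7:22 pm–8:06 pm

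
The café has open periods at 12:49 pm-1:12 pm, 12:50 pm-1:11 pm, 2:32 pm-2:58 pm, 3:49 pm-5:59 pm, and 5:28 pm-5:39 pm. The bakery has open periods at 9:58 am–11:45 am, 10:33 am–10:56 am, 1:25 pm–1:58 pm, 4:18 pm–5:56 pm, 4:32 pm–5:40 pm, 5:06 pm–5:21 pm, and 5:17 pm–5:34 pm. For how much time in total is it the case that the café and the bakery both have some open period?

1 h 38 min

Merge the first list: 12:49 pm–1:12 pm, 2:32 pm–2:58 pm, 3:49 pm–5:59 pm.
Merge the second list: 9:58 am–11:45 am, 1:25 pm–1:58 pm, 4:18 pm–5:56 pm.
A ∩ B = 4:18 pm–5:56 pm.
Total: 1 h 38 min.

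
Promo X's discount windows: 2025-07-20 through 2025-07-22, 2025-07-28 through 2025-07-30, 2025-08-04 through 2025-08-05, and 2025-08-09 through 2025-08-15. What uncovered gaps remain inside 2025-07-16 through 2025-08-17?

After merging, the occupied span is 2025-07-20 through 2025-07-22, 2025-07-28 through 2025-07-30, 2025-08-04 through 2025-08-05, 2025-08-09 through 2025-08-15.
Uncovered inside 2025-07-16 through 2025-08-17: 2025-07-16 through 2025-07-19, 2025-07-23 through 2025-07-27, 2025-07-31 through 2025-08-03, 2025-08-06 through 2025-08-08, 2025-08-16 through 2025-08-17.

2025-07-16 through 2025-07-19, 2025-07-23 through 2025-07-27, 2025-07-31 through 2025-08-03, 2025-08-06 through 2025-08-08, 2025-08-16 through 2025-08-17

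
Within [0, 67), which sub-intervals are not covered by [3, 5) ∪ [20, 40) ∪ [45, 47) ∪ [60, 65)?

[0, 3) ∪ [5, 20) ∪ [40, 45) ∪ [47, 60) ∪ [65, 67)

Covered (merged): [3, 5), [20, 40), [45, 47), [60, 65).
Uncovered inside [0, 67): [0, 3), [5, 20), [40, 45), [47, 60), [65, 67).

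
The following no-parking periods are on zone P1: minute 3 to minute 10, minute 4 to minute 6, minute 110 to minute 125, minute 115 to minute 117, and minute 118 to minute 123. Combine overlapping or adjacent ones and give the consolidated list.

minute 3 to minute 10, minute 110 to minute 125

minute 4 to minute 6 overlaps/touches minute 3 to minute 10 → extend to minute 3 to minute 10.
minute 110 to minute 125 is disjoint → start new block.
minute 115 to minute 117 overlaps/touches minute 110 to minute 125 → extend to minute 110 to minute 125.
minute 118 to minute 123 overlaps/touches minute 110 to minute 125 → extend to minute 110 to minute 125.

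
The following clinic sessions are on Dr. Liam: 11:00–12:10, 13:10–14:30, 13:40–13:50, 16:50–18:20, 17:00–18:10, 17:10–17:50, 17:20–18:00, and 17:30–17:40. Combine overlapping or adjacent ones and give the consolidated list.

11:00–12:10, 13:10–14:30, 16:50–18:20

13:10–14:30 is disjoint → start new block.
13:40–13:50 overlaps/touches 13:10–14:30 → extend to 13:10–14:30.
16:50–18:20 is disjoint → start new block.
17:00–18:10 overlaps/touches 16:50–18:20 → extend to 16:50–18:20.
17:10–17:50 overlaps/touches 16:50–18:20 → extend to 16:50–18:20.
17:20–18:00 overlaps/touches 16:50–18:20 → extend to 16:50–18:20.
17:30–17:40 overlaps/touches 16:50–18:20 → extend to 16:50–18:20.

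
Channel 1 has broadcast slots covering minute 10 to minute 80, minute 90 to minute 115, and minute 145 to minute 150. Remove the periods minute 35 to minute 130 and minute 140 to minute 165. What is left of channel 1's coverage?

minute 10 to minute 80 \ B = minute 10 to minute 35.
minute 90 to minute 115: entirely removed.
minute 145 to minute 150: entirely removed.

minute 10 to minute 35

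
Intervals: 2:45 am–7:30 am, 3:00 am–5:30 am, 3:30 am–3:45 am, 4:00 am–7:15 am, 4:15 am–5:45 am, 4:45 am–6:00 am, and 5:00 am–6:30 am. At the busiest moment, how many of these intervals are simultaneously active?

6

At 5:00 am, 6 of the intervals are simultaneously active.
No point has more.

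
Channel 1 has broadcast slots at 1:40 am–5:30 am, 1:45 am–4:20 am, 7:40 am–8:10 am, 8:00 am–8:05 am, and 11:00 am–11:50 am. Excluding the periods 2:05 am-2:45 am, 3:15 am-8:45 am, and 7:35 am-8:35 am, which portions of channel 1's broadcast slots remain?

1:40 am–2:05 am, 2:45 am–3:15 am, 11:00 am–11:50 am

Merge the first list: 1:40 am–5:30 am, 7:40 am–8:10 am, 11:00 am–11:50 am.
Merge the second list: 2:05 am–2:45 am, 3:15 am–8:45 am.
1:40 am–5:30 am \ B = 1:40 am–2:05 am, 2:45 am–3:15 am.
7:40 am–8:10 am: entirely removed.
11:00 am–11:50 am: nothing removed.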